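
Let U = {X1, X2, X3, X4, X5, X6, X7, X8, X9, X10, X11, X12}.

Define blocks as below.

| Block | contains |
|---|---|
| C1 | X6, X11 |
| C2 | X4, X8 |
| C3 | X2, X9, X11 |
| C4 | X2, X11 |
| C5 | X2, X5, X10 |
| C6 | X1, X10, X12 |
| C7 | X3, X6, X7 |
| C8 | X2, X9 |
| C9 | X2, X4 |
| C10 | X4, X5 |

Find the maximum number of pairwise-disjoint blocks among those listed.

4

C2, C6, C7, C8 are pairwise disjoint (C2={X4,X8}; C6={X1,X10,X12}; C7={X3,X6,X7}; C8={X2,X9}).
Every remaining block overlaps one of these, and no 5 of the listed blocks are pairwise disjoint, so 4 is the maximum.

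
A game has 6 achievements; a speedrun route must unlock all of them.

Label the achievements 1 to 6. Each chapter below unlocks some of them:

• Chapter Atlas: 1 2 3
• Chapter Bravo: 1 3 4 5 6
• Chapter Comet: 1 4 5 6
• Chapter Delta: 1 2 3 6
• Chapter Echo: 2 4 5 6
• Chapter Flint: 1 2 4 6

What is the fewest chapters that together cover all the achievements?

2

Atlas and Bravo together: Atlas ∪ Bravo = {1, 2, 3, 4, 5, 6} — every achievement is covered.
No single chapter has all 6 achievements (the largest, Bravo, has 5), so 2 is optimal.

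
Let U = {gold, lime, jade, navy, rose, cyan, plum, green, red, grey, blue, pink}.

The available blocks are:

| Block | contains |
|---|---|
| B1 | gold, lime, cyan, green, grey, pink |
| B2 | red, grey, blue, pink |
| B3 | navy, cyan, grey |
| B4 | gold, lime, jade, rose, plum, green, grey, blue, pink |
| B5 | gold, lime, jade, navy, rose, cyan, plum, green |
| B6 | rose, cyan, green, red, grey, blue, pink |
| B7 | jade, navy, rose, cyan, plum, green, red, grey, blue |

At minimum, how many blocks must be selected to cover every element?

Take {B4, B7}. Their union is {gold, lime, jade, navy, rose, cyan, plum, green, red, grey, blue, pink}, which is all 12 elements.
No single block has all 12 elements (the largest, B4, has 9), so 2 is optimal.

2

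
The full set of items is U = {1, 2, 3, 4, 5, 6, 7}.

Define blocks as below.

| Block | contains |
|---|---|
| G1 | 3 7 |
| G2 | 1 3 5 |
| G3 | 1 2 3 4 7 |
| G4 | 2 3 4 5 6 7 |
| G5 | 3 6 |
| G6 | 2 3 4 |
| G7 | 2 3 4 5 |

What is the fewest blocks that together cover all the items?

G3 and G4 together: G3 ∪ G4 = {1, 2, 3, 4, 5, 6, 7} — every item is covered.
No single block has all 7 items (the largest, G4, has 6), so 2 is optimal.

2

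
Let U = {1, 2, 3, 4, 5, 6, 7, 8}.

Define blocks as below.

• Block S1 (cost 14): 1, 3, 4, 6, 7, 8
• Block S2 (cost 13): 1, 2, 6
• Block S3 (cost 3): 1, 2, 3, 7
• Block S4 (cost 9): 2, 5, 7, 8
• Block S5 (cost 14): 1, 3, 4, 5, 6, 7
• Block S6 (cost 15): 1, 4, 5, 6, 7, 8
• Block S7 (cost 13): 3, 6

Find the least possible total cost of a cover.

S3, S6 together cover every element (S3 ∪ S6 = {1, 2, 3, 4, 5, 6, 7, 8}); total cost 3 + 15 = 18.
No covering selection has total cost below 18.

18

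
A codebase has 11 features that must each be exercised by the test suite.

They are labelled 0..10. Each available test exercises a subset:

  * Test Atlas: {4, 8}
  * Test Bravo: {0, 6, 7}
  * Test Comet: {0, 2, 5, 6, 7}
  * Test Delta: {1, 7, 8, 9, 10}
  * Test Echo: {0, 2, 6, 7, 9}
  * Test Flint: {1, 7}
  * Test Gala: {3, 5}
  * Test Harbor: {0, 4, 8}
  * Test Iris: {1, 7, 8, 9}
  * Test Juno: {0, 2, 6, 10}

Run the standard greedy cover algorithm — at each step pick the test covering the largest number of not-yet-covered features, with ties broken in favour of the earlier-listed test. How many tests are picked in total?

4

Greedy: pick Comet (covers 5 new) → pick Delta (covers 4 new) → pick Atlas (covers 1 new) → pick Gala (covers 1 new). Total picks: 4.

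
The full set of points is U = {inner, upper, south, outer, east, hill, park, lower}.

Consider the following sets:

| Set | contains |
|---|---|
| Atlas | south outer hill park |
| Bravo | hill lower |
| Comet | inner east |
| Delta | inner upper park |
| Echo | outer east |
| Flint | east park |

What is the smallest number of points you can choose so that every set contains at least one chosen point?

The 3 points {upper, east, hill} hit every set.
The sets Bravo, Delta, Echo are pairwise disjoint, so any hitting set needs a separate point for each — at least 3. Hence 3 is optimal.

3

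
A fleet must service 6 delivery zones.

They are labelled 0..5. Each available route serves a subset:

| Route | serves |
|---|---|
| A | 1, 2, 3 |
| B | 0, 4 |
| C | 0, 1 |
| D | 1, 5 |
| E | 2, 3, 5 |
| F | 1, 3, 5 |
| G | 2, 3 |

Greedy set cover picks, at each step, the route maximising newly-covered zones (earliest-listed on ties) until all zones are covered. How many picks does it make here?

Greedy: pick A (covers 3 new) → pick B (covers 2 new) → pick D (covers 1 new). Total picks: 3.

3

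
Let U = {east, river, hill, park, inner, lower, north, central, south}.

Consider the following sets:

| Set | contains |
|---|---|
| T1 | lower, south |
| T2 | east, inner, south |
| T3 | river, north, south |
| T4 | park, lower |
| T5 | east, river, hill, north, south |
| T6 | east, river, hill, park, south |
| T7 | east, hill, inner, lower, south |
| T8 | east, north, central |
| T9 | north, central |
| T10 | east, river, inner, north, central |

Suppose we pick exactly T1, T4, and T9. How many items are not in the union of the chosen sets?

4

Union of T1, T4, T9 = {park, lower, north, central, south}.
Not covered: east, river, hill, inner — 4 items.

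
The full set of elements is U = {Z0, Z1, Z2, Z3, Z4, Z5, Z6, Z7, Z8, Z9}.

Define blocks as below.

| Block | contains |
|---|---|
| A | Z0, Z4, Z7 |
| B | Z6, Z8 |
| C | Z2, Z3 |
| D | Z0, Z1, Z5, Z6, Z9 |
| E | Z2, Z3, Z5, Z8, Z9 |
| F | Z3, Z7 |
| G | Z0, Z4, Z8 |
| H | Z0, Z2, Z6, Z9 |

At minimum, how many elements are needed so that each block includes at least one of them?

3

The 3 elements {Z3, Z4, Z6} hit every block.
The blocks A, B, C are pairwise disjoint, so any hitting set needs a separate element for each — at least 3. Hence 3 is optimal.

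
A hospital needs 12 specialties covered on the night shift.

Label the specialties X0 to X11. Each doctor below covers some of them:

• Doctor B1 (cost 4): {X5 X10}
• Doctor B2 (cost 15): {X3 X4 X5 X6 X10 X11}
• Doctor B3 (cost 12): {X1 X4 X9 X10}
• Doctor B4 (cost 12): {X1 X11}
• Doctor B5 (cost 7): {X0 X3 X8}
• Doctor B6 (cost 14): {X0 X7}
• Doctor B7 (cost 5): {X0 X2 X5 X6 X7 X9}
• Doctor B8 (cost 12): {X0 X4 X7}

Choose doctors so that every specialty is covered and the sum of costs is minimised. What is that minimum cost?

36

B3, B4, B5, B7 together cover every specialty (B3 ∪ B4 ∪ B5 ∪ B7 = {X0, X1, X2, X3, X4, X5, X6, X7, X8, X9, X10, X11}); total cost 12 + 12 + 7 + 5 = 36.
The greedy pick B7, B5, B1, B3, B4 costs 40; no covering selection beats 36.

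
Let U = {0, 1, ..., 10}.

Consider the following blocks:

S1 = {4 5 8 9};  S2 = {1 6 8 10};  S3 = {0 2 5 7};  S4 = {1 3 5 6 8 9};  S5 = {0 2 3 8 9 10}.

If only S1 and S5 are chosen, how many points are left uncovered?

3

Union of S1, S5 = {0, 2, 3, 4, 5, 8, 9, 10}.
Not covered: 1, 6, 7 — 3 points.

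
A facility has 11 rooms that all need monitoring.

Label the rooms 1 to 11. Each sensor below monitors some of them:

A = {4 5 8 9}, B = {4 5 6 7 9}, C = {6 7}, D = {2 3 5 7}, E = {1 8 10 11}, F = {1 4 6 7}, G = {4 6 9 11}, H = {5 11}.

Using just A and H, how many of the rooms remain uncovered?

Union of A, H = {4, 5, 8, 9, 11}.
Not covered: 1, 2, 3, 6, 7, 10 — 6 rooms.

6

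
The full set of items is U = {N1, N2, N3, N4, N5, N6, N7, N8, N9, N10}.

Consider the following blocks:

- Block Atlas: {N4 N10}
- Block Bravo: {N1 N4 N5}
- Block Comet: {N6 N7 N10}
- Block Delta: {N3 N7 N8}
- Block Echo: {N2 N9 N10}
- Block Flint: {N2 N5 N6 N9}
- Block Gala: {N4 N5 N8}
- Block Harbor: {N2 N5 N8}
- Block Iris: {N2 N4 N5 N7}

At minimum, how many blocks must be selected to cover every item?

4

Atlas, Bravo, Delta, and Flint cover everything between them: the union {N1, N2, N3, N4, N5, N6, N7, N8, N9, N10} is all of U.
Only Bravo contains N1, so Bravo is forced; the remaining 7 items need at least 3 more blocks (each remaining block adds at most 3) — so at least 4 blocks are needed, and 4 is optimal.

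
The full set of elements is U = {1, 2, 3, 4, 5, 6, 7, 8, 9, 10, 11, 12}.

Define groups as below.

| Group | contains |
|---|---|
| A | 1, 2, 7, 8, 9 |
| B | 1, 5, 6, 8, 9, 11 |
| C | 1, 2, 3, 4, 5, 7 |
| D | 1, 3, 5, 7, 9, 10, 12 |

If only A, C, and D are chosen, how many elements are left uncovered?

Union of A, C, D = {1, 2, 3, 4, 5, 7, 8, 9, 10, 12}.
Not covered: 6, 11 — 2 elements.

2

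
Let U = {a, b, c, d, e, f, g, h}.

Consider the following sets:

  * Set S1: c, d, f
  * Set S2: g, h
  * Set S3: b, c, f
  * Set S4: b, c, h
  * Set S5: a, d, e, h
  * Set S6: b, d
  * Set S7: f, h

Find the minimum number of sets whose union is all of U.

S2 and S3 and S5 together: S2 ∪ S3 ∪ S5 = {a, b, c, d, e, f, g, h} — every item is covered.
Only S5 contains a, so S5 is forced; the remaining 4 items need at least 2 more sets (each remaining set adds at most 3) — so at least 3 sets are needed, and 3 is optimal.

3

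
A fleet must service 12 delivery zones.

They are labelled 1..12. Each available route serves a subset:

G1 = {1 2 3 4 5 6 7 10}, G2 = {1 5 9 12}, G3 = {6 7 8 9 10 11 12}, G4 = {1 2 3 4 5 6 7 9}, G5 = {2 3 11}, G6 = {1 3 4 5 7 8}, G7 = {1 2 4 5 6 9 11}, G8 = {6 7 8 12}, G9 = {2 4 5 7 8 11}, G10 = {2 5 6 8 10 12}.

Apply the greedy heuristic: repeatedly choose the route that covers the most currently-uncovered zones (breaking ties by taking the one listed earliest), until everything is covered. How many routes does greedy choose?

2

Greedy: pick G1 (covers 8 new) → pick G3 (covers 4 new). Total picks: 2.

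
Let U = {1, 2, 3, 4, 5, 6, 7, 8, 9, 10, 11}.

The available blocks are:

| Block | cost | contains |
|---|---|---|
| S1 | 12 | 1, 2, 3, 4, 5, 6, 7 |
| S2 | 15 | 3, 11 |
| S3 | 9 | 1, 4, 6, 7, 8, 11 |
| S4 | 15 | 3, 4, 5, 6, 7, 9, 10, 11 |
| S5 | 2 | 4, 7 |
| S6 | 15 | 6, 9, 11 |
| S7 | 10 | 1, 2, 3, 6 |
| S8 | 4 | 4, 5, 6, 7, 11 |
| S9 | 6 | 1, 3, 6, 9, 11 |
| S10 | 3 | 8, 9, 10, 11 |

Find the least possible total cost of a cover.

15

S1, S10 together cover every point (S1 ∪ S10 = {1, 2, 3, 4, 5, 6, 7, 8, 9, 10, 11}); total cost 12 + 3 = 15.
The greedy pick S10, S5, S8, S9, S7 costs 25; no covering selection beats 15.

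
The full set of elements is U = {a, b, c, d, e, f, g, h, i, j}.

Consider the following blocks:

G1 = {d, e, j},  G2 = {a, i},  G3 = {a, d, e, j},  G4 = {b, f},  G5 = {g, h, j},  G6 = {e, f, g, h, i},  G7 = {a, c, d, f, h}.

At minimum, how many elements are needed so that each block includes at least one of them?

T = {a, f, j} meets every block (each contains at least one member of T), and |T| = 3.
The blocks G2, G4, G5 are pairwise disjoint, so any hitting set needs a separate element for each — at least 3. Hence 3 is optimal.

3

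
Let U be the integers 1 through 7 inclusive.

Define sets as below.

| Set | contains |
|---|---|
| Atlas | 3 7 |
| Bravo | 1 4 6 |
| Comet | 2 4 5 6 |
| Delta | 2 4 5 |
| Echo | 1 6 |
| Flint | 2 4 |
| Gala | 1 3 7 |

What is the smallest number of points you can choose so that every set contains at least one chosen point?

Take H = {1, 3, 4}. Each listed set contains at least one of these, so H is a hitting set of size 3.
The sets Atlas, Delta, Echo are pairwise disjoint, so any hitting set needs a separate point for each — at least 3. Hence 3 is optimal.

3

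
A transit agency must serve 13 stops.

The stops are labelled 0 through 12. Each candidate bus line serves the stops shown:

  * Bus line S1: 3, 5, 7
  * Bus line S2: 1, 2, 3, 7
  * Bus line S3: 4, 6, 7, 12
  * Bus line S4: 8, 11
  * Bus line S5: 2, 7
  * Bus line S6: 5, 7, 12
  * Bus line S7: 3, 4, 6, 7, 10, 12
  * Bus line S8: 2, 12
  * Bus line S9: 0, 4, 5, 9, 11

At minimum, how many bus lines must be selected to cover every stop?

Take {S2, S4, S7, S9}. Their union is {0, 1, 2, 3, 4, 5, 6, 7, 8, 9, 10, 11, 12}, which is all 13 stops.
No 3 of the 9 bus lines cover everything (all 84 combinations miss at least one stop), so 4 is optimal.

4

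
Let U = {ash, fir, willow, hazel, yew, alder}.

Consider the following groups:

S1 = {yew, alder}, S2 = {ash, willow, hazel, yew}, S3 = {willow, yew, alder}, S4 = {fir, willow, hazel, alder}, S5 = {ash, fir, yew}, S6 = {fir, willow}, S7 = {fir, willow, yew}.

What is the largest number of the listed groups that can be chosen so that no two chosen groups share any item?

2

S1, S6 are pairwise disjoint (S1={yew,alder}; S6={fir,willow}).
Every remaining group overlaps one of these, and no 3 of the listed groups are pairwise disjoint, so 2 is the maximum.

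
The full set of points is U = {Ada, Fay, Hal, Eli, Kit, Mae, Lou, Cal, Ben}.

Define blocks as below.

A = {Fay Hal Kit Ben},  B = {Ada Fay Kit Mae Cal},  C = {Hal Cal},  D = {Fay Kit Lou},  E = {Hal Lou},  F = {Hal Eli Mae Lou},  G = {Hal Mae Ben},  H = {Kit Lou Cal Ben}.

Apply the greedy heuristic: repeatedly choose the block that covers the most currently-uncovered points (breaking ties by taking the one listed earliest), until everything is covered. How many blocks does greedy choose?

3

Greedy: pick B (covers 5 new) → pick F (covers 3 new) → pick A (covers 1 new). Total picks: 3.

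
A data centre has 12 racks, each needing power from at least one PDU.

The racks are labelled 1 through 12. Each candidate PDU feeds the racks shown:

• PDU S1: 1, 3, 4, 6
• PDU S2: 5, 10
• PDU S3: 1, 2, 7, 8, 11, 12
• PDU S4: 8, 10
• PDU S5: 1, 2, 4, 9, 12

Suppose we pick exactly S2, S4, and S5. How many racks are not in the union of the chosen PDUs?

Union of S2, S4, S5 = {1, 2, 4, 5, 8, 9, 10, 12}.
Not covered: 3, 6, 7, 11 — 4 racks.

4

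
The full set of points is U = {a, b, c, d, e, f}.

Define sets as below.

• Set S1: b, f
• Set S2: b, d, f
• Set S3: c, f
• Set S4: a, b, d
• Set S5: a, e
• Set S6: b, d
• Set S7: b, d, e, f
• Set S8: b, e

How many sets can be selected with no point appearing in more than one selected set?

3

S3, S5, S6 are pairwise disjoint (S3={c,f}; S5={a,e}; S6={b,d}).
Every remaining set overlaps one of these, and no 4 of the listed sets are pairwise disjoint, so 3 is the maximum.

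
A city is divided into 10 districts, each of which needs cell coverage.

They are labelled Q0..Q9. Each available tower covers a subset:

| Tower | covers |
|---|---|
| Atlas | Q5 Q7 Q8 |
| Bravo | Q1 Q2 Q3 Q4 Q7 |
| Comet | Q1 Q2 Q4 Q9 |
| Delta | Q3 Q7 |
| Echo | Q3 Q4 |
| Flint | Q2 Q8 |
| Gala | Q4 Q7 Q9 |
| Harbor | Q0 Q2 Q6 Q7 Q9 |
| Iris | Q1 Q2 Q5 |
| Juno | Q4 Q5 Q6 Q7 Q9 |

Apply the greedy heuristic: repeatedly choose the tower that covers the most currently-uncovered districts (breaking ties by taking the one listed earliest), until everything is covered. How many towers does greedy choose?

Greedy: pick Bravo (covers 5 new) → pick Harbor (covers 3 new) → pick Atlas (covers 2 new). Total picks: 3.

3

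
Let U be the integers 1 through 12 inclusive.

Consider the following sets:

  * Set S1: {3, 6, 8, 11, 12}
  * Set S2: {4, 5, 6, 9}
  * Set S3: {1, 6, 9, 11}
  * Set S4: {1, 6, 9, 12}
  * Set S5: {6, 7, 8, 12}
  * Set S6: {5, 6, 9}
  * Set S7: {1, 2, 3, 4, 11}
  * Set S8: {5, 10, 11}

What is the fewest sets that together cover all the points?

S4, S5, S7, and S8 cover everything between them: the union {1, 2, 3, 4, 5, 6, 7, 8, 9, 10, 11, 12} is all of U.
Only S8 contains 10, so S8 is forced; the remaining 9 points need at least 3 more sets (each remaining set adds at most 4) — so at least 4 sets are needed, and 4 is optimal.

4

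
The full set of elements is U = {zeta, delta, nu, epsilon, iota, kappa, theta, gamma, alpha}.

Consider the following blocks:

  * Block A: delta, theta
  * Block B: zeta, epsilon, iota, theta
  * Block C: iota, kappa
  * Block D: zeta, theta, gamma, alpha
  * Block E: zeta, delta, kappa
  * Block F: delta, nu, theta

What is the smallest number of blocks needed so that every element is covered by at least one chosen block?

4

B and C and D and F together: B ∪ C ∪ D ∪ F = {zeta, delta, nu, epsilon, iota, kappa, theta, gamma, alpha} — every element is covered.
Only B contains epsilon, so B is forced; the remaining 5 elements need at least 3 more blocks (each remaining block adds at most 2) — so at least 4 blocks are needed, and 4 is optimal.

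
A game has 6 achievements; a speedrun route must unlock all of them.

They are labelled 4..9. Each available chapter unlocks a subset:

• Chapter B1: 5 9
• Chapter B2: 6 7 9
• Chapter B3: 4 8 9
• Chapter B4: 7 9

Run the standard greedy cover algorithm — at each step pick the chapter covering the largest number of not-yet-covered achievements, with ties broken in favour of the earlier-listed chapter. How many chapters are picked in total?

3

Greedy: pick B2 (covers 3 new) → pick B3 (covers 2 new) → pick B1 (covers 1 new). Total picks: 3.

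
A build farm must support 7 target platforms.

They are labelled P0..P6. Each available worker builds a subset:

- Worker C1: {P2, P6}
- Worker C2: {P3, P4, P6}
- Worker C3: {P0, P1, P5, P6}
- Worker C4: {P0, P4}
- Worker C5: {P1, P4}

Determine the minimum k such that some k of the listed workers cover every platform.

C1 and C2 and C3 together: C1 ∪ C2 ∪ C3 = {P0, P1, P2, P3, P4, P5, P6} — every platform is covered.
Only C1 contains P2, so C1 is forced; the remaining 5 platforms need at least 2 more workers (each remaining worker adds at most 3) — so at least 3 workers are needed, and 3 is optimal.

3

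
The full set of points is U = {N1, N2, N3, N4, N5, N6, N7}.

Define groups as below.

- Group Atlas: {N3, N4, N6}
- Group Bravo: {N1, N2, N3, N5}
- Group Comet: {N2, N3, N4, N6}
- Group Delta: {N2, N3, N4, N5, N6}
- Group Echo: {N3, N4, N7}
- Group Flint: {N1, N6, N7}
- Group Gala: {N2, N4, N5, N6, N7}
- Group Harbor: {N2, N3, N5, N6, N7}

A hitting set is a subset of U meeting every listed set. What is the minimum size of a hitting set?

H = {N3, N6} meets every group (each contains at least one member of H), and |H| = 2.
No single point lies in every group, so at least 2 are needed and 2 is optimal.

2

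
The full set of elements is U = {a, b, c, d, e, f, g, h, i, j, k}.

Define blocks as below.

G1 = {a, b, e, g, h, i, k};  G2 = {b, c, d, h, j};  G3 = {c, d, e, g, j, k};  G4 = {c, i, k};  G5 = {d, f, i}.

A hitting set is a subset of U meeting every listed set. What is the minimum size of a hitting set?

The 2 elements {d, k} hit every block.
No single element lies in every block, so at least 2 are needed and 2 is optimal.

2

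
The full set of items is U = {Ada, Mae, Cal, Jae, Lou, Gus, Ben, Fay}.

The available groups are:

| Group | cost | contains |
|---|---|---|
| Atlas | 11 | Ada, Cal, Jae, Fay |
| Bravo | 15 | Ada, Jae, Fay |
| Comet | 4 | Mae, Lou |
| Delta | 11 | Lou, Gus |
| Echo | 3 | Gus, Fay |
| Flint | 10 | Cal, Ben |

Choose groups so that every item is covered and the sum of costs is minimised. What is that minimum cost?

Atlas, Comet, Echo, Flint together cover every item (Atlas ∪ Comet ∪ Echo ∪ Flint = {Ada, Mae, Cal, Jae, Lou, Gus, Ben, Fay}); total cost 11 + 4 + 3 + 10 = 28.
No covering selection has total cost below 28.

28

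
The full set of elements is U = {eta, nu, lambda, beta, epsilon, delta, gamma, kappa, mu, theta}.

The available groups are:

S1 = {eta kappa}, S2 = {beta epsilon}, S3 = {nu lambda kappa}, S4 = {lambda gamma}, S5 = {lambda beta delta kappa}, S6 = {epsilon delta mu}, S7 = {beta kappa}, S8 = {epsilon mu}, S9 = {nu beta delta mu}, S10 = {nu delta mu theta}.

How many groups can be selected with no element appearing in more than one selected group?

4

S1, S2, S4, S10 are pairwise disjoint (S1={eta,kappa}; S2={beta,epsilon}; S4={lambda,gamma}; S10={nu,delta,mu,theta}).
Every remaining group overlaps one of these, and no 5 of the listed groups are pairwise disjoint, so 4 is the maximum.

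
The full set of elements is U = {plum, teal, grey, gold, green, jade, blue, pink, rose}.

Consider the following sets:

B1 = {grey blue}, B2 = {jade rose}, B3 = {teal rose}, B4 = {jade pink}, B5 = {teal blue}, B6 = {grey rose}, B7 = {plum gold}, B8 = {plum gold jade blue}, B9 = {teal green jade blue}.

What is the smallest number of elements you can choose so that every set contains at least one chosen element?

The 4 elements {plum, jade, blue, rose} hit every set.
The sets B1, B3, B4, B7 are pairwise disjoint, so any hitting set needs a separate element for each — at least 4. Hence 4 is optimal.

4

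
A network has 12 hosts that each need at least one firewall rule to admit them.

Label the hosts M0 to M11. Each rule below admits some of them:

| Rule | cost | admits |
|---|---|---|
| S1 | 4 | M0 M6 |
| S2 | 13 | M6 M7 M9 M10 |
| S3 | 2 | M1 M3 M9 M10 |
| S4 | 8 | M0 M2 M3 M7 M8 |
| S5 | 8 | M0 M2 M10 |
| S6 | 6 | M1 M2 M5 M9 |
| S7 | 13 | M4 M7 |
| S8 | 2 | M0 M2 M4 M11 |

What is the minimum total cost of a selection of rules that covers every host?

S1, S3, S4, S6, S8 together cover every host (S1 ∪ S3 ∪ S4 ∪ S6 ∪ S8 = {M0, M1, M2, M3, M4, M5, M6, M7, M8, M9, M10, M11}); total cost 4 + 2 + 8 + 6 + 2 = 22.
No covering selection has total cost below 22.

22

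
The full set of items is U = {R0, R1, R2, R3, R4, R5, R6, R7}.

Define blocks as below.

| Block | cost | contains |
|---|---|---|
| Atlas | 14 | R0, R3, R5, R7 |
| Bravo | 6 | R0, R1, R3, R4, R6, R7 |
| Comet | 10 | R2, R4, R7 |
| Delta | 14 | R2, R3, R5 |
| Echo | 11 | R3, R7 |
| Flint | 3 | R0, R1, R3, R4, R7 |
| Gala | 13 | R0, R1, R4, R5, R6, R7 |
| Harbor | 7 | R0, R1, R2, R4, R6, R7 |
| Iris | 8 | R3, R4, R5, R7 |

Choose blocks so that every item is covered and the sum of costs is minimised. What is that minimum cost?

Harbor, Iris together cover every item (Harbor ∪ Iris = {R0, R1, R2, R3, R4, R5, R6, R7}); total cost 7 + 8 = 15.
The greedy pick Flint, Harbor, Iris costs 18; no covering selection beats 15.

15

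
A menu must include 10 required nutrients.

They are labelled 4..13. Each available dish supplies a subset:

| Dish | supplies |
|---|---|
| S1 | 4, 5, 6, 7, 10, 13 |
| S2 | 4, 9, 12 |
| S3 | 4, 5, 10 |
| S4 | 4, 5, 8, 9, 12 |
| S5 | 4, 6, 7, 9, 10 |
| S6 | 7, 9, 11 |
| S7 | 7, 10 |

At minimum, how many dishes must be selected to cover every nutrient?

S1 and S4 and S6 together: S1 ∪ S4 ∪ S6 = {4, 5, 6, 7, 8, 9, 10, 11, 12, 13} — every nutrient is covered.
Only S4 contains 8, so S4 is forced; the remaining 5 nutrients need at least 2 more dishes (each remaining dish adds at most 4) — so at least 3 dishes are needed, and 3 is optimal.

3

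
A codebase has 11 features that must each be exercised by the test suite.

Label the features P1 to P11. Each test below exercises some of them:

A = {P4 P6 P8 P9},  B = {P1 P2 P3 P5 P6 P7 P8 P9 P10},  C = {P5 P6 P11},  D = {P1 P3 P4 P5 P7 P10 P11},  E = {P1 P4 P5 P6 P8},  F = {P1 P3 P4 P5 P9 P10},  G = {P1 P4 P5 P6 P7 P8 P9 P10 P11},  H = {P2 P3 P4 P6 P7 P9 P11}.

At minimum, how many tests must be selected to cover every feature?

Take {B, G}. Their union is {P1, P2, P3, P4, P5, P6, P7, P8, P9, P10, P11}, which is all 11 features.
No single test has all 11 features (the largest, B, has 9), so 2 is optimal.

2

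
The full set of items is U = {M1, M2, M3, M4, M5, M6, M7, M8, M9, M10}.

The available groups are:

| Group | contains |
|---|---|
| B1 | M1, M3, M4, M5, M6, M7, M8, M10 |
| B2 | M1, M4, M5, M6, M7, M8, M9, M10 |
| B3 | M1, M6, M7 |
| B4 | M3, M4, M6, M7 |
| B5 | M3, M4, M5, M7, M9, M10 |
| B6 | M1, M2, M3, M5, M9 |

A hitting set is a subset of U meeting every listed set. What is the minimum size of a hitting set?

2

The 2 items {M7, M9} hit every group.
No single item lies in every group, so at least 2 are needed and 2 is optimal.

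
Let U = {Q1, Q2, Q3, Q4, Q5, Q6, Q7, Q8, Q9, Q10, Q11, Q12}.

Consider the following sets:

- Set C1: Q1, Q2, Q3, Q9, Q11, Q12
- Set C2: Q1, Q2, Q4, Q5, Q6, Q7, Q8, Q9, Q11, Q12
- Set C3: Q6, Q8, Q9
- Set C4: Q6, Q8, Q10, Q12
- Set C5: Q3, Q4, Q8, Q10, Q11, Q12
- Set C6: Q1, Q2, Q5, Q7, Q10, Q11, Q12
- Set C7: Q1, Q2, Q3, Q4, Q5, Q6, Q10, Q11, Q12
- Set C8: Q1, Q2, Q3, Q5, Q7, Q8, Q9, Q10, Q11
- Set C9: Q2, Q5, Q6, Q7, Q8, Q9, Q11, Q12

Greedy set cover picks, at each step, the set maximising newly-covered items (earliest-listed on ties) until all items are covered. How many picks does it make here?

Greedy: pick C2 (covers 10 new) → pick C5 (covers 2 new). Total picks: 2.

2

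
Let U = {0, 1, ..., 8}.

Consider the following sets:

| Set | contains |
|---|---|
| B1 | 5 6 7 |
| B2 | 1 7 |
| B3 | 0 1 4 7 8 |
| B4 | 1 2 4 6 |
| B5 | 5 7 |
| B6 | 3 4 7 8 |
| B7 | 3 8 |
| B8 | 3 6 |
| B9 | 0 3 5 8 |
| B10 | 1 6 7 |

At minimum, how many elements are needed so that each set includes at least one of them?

3

The 3 elements {6, 7, 8} hit every set.
The sets B4, B5, B7 are pairwise disjoint, so any hitting set needs a separate element for each — at least 3. Hence 3 is optimal.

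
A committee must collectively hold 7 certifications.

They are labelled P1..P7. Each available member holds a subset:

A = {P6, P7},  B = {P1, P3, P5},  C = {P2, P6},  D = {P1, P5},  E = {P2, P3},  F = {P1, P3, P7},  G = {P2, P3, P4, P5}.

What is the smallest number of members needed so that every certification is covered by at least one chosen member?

3

Take {A, B, G}. Their union is {P1, P2, P3, P4, P5, P6, P7}, which is all 7 certifications.
Only G contains P4, so G is forced; the remaining 3 certifications need at least 2 more members (each remaining member adds at most 2) — so at least 3 members are needed, and 3 is optimal.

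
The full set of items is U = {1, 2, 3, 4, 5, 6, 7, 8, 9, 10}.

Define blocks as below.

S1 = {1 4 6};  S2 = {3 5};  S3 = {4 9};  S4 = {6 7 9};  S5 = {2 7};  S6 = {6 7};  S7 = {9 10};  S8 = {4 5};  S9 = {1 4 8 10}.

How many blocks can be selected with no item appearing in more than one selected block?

4

S1, S2, S5, S7 are pairwise disjoint (S1={1,4,6}; S2={3,5}; S5={2,7}; S7={9,10}).
Every remaining block overlaps one of these, and no 5 of the listed blocks are pairwise disjoint, so 4 is the maximum.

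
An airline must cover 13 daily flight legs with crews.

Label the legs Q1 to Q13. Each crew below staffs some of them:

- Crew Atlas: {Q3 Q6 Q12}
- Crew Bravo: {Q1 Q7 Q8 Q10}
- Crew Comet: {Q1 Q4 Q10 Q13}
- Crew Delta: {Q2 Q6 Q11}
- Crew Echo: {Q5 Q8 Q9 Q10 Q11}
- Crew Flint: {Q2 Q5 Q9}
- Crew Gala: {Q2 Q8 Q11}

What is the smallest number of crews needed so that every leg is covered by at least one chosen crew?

Atlas and Bravo and Comet and Delta and Echo together: Atlas ∪ Bravo ∪ Comet ∪ Delta ∪ Echo = {Q1, Q2, Q3, Q4, Q5, Q6, Q7, Q8, Q9, Q10, Q11, Q12, Q13} — every leg is covered.
No 4 of the 7 crews cover everything (all 35 combinations miss at least one leg), so 5 is optimal.

5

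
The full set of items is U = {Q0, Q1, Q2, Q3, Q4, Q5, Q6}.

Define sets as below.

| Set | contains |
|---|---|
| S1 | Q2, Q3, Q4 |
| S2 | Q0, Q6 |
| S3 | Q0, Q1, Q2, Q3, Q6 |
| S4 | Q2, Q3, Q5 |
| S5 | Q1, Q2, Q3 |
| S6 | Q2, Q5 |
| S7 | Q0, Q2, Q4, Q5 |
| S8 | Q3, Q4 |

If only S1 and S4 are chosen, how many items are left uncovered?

3

Union of S1, S4 = {Q2, Q3, Q4, Q5}.
Not covered: Q0, Q1, Q6 — 3 items.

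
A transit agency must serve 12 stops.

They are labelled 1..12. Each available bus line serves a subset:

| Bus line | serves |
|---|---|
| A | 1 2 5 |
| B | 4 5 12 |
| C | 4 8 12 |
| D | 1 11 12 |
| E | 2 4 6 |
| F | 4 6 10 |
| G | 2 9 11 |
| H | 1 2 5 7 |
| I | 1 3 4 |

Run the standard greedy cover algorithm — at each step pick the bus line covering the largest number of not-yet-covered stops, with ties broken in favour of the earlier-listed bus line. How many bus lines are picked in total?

5

Greedy: pick H (covers 4 new) → pick C (covers 3 new) → pick F (covers 2 new) → pick G (covers 2 new) → pick I (covers 1 new). Total picks: 5.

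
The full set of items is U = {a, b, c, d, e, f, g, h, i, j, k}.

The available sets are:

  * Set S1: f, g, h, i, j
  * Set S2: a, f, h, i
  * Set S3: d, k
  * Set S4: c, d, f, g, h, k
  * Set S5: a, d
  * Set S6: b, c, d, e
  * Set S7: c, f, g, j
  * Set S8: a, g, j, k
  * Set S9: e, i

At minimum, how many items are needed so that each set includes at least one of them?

3

T = {d, i, j} meets every set (each contains at least one member of T), and |T| = 3.
The sets S5, S7, S9 are pairwise disjoint, so any hitting set needs a separate item for each — at least 3. Hence 3 is optimal.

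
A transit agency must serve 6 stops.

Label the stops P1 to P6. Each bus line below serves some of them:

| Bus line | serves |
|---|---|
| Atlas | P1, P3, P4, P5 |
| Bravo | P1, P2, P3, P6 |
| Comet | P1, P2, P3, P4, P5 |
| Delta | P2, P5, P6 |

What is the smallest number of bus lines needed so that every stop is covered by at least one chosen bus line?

2

Atlas and Bravo together: Atlas ∪ Bravo = {P1, P2, P3, P4, P5, P6} — every stop is covered.
No single bus line has all 6 stops (the largest, Comet, has 5), so 2 is optimal.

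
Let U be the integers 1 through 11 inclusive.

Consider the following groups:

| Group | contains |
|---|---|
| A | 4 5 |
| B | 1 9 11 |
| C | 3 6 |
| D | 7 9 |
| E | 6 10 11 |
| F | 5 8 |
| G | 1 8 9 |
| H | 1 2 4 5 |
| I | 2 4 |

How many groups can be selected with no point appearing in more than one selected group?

B, C, F, I are pairwise disjoint (B={1,9,11}; C={3,6}; F={5,8}; I={2,4}).
Every remaining group overlaps one of these, and no 5 of the listed groups are pairwise disjoint, so 4 is the maximum.

4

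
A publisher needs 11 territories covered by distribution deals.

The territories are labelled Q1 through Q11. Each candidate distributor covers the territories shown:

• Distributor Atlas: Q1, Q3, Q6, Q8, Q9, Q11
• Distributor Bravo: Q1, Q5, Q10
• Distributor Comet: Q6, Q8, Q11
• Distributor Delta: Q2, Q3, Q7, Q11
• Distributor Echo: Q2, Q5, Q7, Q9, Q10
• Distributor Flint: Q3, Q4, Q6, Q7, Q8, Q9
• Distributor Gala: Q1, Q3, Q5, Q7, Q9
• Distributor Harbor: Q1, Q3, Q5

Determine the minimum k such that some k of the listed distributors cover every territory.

Take {Atlas, Echo, Flint}. Their union is {Q1, Q2, Q3, Q4, Q5, Q6, Q7, Q8, Q9, Q10, Q11}, which is all 11 territories.
Only Flint contains Q4, so Flint is forced; the remaining 5 territories need at least 2 more distributors (each remaining distributor adds at most 3) — so at least 3 distributors are needed, and 3 is optimal.

3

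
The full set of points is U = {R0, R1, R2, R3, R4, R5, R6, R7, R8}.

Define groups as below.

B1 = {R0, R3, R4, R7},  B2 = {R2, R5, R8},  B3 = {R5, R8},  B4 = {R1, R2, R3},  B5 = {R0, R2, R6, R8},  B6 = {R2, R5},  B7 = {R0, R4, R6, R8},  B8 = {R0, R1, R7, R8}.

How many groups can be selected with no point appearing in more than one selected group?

B3, B4 are pairwise disjoint (B3={R5,R8}; B4={R1,R2,R3}).
Every remaining group overlaps one of these, and no 3 of the listed groups are pairwise disjoint, so 2 is the maximum.

2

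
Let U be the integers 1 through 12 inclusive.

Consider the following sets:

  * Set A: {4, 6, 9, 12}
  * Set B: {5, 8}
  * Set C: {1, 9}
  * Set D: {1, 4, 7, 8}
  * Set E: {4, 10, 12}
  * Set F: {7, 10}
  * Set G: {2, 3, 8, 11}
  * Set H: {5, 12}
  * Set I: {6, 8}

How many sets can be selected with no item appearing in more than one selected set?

4

C, F, G, H are pairwise disjoint (C={1,9}; F={7,10}; G={2,3,8,11}; H={5,12}).
Every remaining set overlaps one of these, and no 5 of the listed sets are pairwise disjoint, so 4 is the maximum.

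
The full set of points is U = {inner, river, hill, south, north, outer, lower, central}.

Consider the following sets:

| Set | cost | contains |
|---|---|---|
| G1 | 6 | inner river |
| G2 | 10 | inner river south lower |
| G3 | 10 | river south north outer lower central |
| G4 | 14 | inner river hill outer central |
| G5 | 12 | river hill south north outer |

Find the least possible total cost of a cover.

24

G3, G4 together cover every point (G3 ∪ G4 = {inner, river, hill, south, north, outer, lower, central}); total cost 10 + 14 = 24.
The greedy pick G3, G1, G5 costs 28; no covering selection beats 24.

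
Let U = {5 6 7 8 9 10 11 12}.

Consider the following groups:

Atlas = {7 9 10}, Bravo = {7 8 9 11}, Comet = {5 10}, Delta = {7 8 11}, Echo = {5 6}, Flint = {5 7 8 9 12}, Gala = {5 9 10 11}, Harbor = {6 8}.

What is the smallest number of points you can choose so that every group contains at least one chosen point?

3

H = {6, 8, 10} meets every group (each contains at least one member of H), and |H| = 3.
No choice of 2 points meets every group, so 3 is the minimum.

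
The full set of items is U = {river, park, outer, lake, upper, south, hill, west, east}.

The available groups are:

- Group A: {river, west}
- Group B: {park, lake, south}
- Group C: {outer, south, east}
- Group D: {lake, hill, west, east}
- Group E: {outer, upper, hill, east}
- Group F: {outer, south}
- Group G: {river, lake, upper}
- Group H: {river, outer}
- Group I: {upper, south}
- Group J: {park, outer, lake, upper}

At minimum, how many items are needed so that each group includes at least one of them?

4

The 4 items {river, upper, south, west} hit every group.
No choice of 3 items meets every group, so 4 is the minimum.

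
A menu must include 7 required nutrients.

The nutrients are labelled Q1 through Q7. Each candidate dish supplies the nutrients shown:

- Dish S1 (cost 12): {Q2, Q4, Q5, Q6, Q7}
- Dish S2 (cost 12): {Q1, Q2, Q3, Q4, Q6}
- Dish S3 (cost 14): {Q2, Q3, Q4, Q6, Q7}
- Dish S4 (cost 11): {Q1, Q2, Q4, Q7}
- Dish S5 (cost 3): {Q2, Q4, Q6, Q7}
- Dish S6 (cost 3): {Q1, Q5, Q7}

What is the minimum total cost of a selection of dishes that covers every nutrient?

15

S2, S6 together cover every nutrient (S2 ∪ S6 = {Q1, Q2, Q3, Q4, Q5, Q6, Q7}); total cost 12 + 3 = 15.
The greedy pick S5, S6, S2 costs 18; no covering selection beats 15.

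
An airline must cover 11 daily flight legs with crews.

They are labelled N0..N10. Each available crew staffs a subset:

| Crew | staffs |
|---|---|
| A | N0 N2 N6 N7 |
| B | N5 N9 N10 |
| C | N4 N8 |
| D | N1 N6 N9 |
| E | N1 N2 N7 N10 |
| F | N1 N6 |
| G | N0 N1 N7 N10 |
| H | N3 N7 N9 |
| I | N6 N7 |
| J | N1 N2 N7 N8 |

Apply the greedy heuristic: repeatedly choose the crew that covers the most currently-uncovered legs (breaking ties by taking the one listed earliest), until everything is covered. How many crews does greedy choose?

Greedy: pick A (covers 4 new) → pick B (covers 3 new) → pick C (covers 2 new) → pick D (covers 1 new) → pick H (covers 1 new). Total picks: 5.

5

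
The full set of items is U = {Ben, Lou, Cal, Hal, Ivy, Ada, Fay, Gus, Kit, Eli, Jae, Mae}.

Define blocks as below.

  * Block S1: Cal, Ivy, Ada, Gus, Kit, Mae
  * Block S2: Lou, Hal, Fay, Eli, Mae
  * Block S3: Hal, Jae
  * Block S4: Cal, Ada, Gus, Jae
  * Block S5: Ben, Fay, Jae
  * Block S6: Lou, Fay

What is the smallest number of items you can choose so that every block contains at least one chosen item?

The 3 items {Fay, Jae, Mae} hit every block.
The blocks S1, S3, S6 are pairwise disjoint, so any hitting set needs a separate item for each — at least 3. Hence 3 is optimal.

3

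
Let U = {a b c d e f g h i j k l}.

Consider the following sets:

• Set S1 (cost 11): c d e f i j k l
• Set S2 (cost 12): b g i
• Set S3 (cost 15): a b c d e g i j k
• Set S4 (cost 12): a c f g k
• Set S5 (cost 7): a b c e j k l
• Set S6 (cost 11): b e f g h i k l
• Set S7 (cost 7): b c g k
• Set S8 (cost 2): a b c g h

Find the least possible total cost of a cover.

S1, S8 together cover every item (S1 ∪ S8 = {a, b, c, d, e, f, g, h, i, j, k, l}); total cost 11 + 2 = 13.
No covering selection has total cost below 13.

13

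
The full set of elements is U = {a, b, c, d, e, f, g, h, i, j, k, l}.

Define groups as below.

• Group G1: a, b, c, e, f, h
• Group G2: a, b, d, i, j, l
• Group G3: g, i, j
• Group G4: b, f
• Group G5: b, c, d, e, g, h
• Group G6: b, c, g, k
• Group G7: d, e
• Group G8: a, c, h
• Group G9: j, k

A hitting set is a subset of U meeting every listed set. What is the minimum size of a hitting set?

4

T = {c, d, f, j} meets every group (each contains at least one member of T), and |T| = 4.
The groups G4, G7, G8, G9 are pairwise disjoint, so any hitting set needs a separate element for each — at least 4. Hence 4 is optimal.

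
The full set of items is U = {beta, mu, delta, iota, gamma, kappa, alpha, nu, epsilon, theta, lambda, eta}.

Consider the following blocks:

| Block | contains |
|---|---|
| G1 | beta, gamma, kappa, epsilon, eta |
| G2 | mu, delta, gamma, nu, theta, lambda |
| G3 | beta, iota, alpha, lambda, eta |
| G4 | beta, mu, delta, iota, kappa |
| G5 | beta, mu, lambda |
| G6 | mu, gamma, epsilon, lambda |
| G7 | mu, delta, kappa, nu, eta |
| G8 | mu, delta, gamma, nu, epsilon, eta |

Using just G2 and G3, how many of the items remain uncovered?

2

Union of G2, G3 = {beta, mu, delta, iota, gamma, alpha, nu, theta, lambda, eta}.
Not covered: kappa, epsilon — 2 items.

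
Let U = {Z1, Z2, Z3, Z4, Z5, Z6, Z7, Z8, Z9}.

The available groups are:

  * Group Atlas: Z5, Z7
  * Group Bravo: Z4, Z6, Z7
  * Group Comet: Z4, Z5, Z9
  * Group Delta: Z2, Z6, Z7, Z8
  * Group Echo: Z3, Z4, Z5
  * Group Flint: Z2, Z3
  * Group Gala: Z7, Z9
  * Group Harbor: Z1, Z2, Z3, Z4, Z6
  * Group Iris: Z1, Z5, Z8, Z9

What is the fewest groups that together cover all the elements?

3

Bravo, Flint, and Iris cover everything between them: the union {Z1, Z2, Z3, Z4, Z5, Z6, Z7, Z8, Z9} is all of U.
No 2 of the 9 groups cover everything (all 36 combinations miss at least one element), so 3 is optimal.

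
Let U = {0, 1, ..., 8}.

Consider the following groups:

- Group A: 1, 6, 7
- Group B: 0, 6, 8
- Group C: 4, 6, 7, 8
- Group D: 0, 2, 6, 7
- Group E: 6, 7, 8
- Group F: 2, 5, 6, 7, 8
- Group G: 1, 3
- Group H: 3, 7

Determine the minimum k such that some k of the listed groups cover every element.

4

B and C and F and G together: B ∪ C ∪ F ∪ G = {0, 1, 2, 3, 4, 5, 6, 7, 8} — every element is covered.
Only C contains 4, so C is forced; the remaining 5 elements need at least 3 more groups (each remaining group adds at most 2) — so at least 4 groups are needed, and 4 is optimal.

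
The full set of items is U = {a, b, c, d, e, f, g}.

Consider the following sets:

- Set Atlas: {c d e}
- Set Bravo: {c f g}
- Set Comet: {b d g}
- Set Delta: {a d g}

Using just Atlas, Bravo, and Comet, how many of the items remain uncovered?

1

Union of Atlas, Bravo, Comet = {b, c, d, e, f, g}.
Not covered: a — 1 item.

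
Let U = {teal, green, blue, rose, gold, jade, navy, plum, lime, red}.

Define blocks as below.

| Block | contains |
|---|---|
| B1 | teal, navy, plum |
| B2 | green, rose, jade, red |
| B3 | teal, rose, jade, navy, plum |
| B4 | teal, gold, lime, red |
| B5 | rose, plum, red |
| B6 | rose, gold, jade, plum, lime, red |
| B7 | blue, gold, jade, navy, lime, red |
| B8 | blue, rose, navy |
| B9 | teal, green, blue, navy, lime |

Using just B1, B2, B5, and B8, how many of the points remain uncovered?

Union of B1, B2, B5, B8 = {teal, green, blue, rose, jade, navy, plum, red}.
Not covered: gold, lime — 2 points.

2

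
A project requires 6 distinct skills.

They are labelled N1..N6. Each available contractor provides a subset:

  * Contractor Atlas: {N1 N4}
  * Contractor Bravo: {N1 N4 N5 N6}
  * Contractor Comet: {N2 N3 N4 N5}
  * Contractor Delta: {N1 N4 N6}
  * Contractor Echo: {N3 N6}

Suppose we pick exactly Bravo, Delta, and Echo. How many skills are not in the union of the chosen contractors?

Union of Bravo, Delta, Echo = {N1, N3, N4, N5, N6}.
Not covered: N2 — 1 skill.

1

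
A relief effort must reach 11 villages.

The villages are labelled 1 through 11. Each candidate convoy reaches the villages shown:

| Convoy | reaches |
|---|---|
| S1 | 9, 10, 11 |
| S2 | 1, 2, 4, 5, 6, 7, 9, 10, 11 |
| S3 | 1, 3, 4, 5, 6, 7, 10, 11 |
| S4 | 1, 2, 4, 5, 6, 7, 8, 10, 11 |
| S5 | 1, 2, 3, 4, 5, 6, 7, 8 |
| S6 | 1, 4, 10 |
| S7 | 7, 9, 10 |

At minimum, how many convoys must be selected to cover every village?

2

Take {S1, S5}. Their union is {1, 2, 3, 4, 5, 6, 7, 8, 9, 10, 11}, which is all 11 villages.
No single convoy has all 11 villages (the largest, S2, has 9), so 2 is optimal.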